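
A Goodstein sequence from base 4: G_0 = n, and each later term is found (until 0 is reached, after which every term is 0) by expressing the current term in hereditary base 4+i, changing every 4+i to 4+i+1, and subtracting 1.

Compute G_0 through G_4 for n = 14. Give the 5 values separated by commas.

14, 16, 18, 20, 21

14 —HB4→ 3·4 + 2 —bump→ 3·5 + 2 = 17 —(−1)→ 16
16 —HB5→ 3·5 + 1 —bump→ 3·6 + 1 = 19 —(−1)→ 18
18 —HB6→ 3·6 —bump→ 3·7 = 21 —(−1)→ 20
20 —HB7→ 2·7 + 6 —bump→ 2·8 + 6 = 22 —(−1)→ 21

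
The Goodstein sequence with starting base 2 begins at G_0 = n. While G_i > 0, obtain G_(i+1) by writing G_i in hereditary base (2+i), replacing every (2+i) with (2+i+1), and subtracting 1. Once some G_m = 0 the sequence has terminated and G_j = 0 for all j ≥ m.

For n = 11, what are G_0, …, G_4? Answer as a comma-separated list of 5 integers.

base 2: 11 = 2^(2 + 1) + 2 + 1; at 3: 3^(3 + 1) + 3 + 1 = 85; next = 84
base 3: 84 = 3^(3 + 1) + 3; at 4: 4^(4 + 1) + 4 = 1028; next = 1027
base 4: 1027 = 4^(4 + 1) + 3; at 5: 5^(5 + 1) + 3 = 15628; next = 15627
base 5: 15627 = 5^(5 + 1) + 2; at 6: 6^(6 + 1) + 2 = 279938; next = 279937

11, 84, 1027, 15627, 279937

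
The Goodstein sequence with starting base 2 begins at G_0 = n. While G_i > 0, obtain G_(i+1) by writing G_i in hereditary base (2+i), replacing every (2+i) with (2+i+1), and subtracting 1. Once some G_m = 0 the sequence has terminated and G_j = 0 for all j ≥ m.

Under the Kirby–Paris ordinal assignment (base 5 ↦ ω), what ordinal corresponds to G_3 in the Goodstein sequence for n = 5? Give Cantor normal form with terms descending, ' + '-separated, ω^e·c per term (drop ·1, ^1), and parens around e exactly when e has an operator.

ω^3·3 + ω^2·3 + ω·3 + 2

(0) 5|_2 = 2^2 + 1 ↦ 3^3 + 1|_3 = 28 ⇒ 27
(1) 27|_3 = 3^3 ↦ 4^4|_4 = 256 ⇒ 255
(2) 255|_4 = 3·4^3 + 3·4^2 + 3·4 + 3 ↦ 3·5^3 + 3·5^2 + 3·5 + 3|_5 = 468 ⇒ 467
(3) 467|_5 = 3·5^3 + 3·5^2 + 3·5 + 2 ↦ 3·6^3 + 3·6^2 + 3·6 + 2|_6 = 776 ⇒ 775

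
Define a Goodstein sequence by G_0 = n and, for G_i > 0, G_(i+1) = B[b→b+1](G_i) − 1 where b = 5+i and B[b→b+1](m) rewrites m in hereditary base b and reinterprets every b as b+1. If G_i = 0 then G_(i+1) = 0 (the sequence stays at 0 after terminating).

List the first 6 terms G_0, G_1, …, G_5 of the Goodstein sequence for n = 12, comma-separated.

12, 13, 14, 15, 15, 15

i=0: 12 = 2·5 + 2 (b=5); 5→6: 2·6 + 2 = 14; 14−1 = 13
i=1: 13 = 2·6 + 1 (b=6); 6→7: 2·7 + 1 = 15; 15−1 = 14
i=2: 14 = 2·7 (b=7); 7→8: 2·8 = 16; 16−1 = 15
i=3: 15 = 8 + 7 (b=8); 8→9: 9 + 7 = 16; 16−1 = 15
i=4: 15 = 9 + 6 (b=9); 9→10: 10 + 6 = 16; 16−1 = 15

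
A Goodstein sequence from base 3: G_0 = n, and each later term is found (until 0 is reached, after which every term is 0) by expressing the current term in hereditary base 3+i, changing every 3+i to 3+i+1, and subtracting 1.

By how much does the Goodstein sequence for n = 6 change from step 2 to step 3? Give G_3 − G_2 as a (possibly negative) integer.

0

[0] 6 ≡ 2·3 (base 3). Lift 4: 8. −1: 7.
[1] 7 ≡ 4 + 3 (base 4). Lift 5: 8. −1: 7.
[2] 7 ≡ 5 + 2 (base 5). Lift 6: 8. −1: 7.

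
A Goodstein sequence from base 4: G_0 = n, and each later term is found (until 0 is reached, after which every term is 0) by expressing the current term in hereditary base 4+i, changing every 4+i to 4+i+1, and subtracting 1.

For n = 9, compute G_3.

i=0: 9 = 2·4 + 1 (b=4); 4→5: 2·5 + 1 = 11; 11−1 = 10
i=1: 10 = 2·5 (b=5); 5→6: 2·6 = 12; 12−1 = 11
i=2: 11 = 6 + 5 (b=6); 6→7: 7 + 5 = 12; 12−1 = 11
i=3: 11 = 7 + 4 (b=7); 7→8: 8 + 4 = 12; 12−1 = 11

11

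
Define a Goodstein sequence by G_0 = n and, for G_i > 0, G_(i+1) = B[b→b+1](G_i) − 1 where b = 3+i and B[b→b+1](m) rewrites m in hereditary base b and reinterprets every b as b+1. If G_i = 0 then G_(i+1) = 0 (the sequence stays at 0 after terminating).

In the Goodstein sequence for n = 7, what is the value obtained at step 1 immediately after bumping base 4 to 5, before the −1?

G_0=7  [base 3] 2·3 + 1  →[3↦4]→  2·4 + 1 = 9  −1 ⇒ G_1=8
G_1=8  [base 4] 2·4  →[4↦5]→  2·5 = 10  −1 ⇒ G_2=9

10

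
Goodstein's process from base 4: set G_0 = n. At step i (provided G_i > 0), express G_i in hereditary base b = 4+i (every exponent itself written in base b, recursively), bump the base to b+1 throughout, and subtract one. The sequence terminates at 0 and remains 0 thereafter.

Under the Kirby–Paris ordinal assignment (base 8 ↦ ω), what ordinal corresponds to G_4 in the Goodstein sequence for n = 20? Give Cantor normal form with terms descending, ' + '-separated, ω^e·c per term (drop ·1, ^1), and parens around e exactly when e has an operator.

ω^2 + 1

base 4: 20 = 4^2 + 4; at 5: 5^2 + 5 = 30; next = 29
base 5: 29 = 5^2 + 4; at 6: 6^2 + 4 = 40; next = 39
base 6: 39 = 6^2 + 3; at 7: 7^2 + 3 = 52; next = 51
base 7: 51 = 7^2 + 2; at 8: 8^2 + 2 = 66; next = 65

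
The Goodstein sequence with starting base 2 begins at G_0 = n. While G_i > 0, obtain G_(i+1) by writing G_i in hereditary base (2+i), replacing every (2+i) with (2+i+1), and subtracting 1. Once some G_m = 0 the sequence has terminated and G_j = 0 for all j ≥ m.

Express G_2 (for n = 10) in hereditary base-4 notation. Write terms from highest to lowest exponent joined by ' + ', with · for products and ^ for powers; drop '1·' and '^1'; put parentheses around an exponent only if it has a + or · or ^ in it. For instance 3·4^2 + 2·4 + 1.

G_0 = 10. HB_2(10) = 2^(2 + 1) + 2. Bump = 84. G_1 = 83.
G_1 = 83. HB_3(83) = 3^(3 + 1) + 2. Bump = 1026. G_2 = 1025.

4^(4 + 1) + 1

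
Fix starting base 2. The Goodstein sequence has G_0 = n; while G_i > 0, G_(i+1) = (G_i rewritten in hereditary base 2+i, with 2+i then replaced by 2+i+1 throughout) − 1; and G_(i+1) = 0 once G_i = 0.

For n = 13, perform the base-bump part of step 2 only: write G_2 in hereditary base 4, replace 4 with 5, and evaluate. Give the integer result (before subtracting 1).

16093

G_0 = 13. HB_2(13) = 2^(2 + 1) + 2^2 + 1. Bump = 109. G_1 = 108.
G_1 = 108. HB_3(108) = 3^(3 + 1) + 3^3. Bump = 1280. G_2 = 1279.
G_2 = 1279. HB_4(1279) = 4^(4 + 1) + 3·4^3 + 3·4^2 + 3·4 + 3. Bump = 16093. G_3 = 16092.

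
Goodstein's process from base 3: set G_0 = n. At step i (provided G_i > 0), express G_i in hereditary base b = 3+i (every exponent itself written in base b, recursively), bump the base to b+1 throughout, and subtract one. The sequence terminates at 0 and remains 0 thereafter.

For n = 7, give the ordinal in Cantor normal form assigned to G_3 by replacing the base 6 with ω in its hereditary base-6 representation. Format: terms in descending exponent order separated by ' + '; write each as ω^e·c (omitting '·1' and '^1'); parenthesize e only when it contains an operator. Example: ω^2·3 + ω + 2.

base 3: 7 = 2·3 + 1; at 4: 2·4 + 1 = 9; next = 8
base 4: 8 = 2·4; at 5: 2·5 = 10; next = 9
base 5: 9 = 5 + 4; at 6: 6 + 4 = 10; next = 9
base 6: 9 = 6 + 3; at 7: 7 + 3 = 10; next = 9

ω + 3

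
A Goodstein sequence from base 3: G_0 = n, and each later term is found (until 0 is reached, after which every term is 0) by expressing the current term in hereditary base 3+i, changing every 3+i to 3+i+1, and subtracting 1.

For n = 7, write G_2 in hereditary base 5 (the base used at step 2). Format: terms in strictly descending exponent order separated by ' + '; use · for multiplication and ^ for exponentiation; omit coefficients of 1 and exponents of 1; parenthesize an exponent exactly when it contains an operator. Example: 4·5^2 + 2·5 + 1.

5 + 4

[0] 7 ≡ 2·3 + 1 (base 3). Lift 4: 9. −1: 8.
[1] 8 ≡ 2·4 (base 4). Lift 5: 10. −1: 9.
[2] 9 ≡ 5 + 4 (base 5). Lift 6: 10. −1: 9.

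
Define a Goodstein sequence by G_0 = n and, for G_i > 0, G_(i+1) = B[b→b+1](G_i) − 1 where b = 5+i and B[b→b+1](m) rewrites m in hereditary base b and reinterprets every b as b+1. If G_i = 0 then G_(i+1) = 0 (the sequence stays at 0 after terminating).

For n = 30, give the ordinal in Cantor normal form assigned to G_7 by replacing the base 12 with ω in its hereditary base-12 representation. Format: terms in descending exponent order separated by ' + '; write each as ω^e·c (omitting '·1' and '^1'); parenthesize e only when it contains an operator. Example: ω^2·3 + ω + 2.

G_0 = 30. HB_5(30) = 5^2 + 5. Bump = 42. G_1 = 41.
G_1 = 41. HB_6(41) = 6^2 + 5. Bump = 54. G_2 = 53.
G_2 = 53. HB_7(53) = 7^2 + 4. Bump = 68. G_3 = 67.
G_3 = 67. HB_8(67) = 8^2 + 3. Bump = 84. G_4 = 83.
G_4 = 83. HB_9(83) = 9^2 + 2. Bump = 102. G_5 = 101.
G_5 = 101. HB_10(101) = 10^2 + 1. Bump = 122. G_6 = 121.
G_6 = 121. HB_11(121) = 11^2. Bump = 144. G_7 = 143.
G_7 = 143. HB_12(143) = 11·12 + 11. Bump = 154. G_8 = 153.

ω·11 + 11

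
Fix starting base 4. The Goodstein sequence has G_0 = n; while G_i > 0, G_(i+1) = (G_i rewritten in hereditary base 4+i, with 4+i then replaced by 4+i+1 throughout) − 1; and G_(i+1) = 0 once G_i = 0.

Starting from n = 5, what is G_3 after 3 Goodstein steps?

step 0: 5 = 4 + 1; sub 5 for 4: 5 + 1; = 6; G_1 = 6−1 = 5
step 1: 5 = 5; sub 6 for 5: 6; = 6; G_2 = 6−1 = 5
step 2: 5 = 5; sub 7 for 6: 5; = 5; G_3 = 5−1 = 4
step 3: 4 = 4; sub 8 for 7: 4; = 4; G_4 = 4−1 = 3

4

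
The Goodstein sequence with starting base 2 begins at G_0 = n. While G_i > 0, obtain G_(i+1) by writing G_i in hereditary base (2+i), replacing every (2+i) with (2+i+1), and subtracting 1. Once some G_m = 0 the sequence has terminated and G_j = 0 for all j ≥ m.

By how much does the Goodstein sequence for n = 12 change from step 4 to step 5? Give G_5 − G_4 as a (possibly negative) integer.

5484891

G_0 = 12. HB_2(12) = 2^(2 + 1) + 2^2. Bump = 108. G_1 = 107.
G_1 = 107. HB_3(107) = 3^(3 + 1) + 2·3^2 + 2·3 + 2. Bump = 1066. G_2 = 1065.
G_2 = 1065. HB_4(1065) = 4^(4 + 1) + 2·4^2 + 2·4 + 1. Bump = 15686. G_3 = 15685.
G_3 = 15685. HB_5(15685) = 5^(5 + 1) + 2·5^2 + 2·5. Bump = 280020. G_4 = 280019.
G_4 = 280019. HB_6(280019) = 6^(6 + 1) + 2·6^2 + 6 + 5. Bump = 5764911. G_5 = 5764910.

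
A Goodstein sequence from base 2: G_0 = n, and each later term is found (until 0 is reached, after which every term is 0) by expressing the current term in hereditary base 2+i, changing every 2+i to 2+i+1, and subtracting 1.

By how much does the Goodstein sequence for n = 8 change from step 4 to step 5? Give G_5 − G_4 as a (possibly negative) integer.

G_0 = 8. HB_2(8) = 2^(2 + 1). Bump = 81. G_1 = 80.
G_1 = 80. HB_3(80) = 2·3^3 + 2·3^2 + 2·3 + 2. Bump = 554. G_2 = 553.
G_2 = 553. HB_4(553) = 2·4^4 + 2·4^2 + 2·4 + 1. Bump = 6311. G_3 = 6310.
G_3 = 6310. HB_5(6310) = 2·5^5 + 2·5^2 + 2·5. Bump = 93396. G_4 = 93395.
G_4 = 93395. HB_6(93395) = 2·6^6 + 2·6^2 + 6 + 5. Bump = 1647196. G_5 = 1647195.

1553800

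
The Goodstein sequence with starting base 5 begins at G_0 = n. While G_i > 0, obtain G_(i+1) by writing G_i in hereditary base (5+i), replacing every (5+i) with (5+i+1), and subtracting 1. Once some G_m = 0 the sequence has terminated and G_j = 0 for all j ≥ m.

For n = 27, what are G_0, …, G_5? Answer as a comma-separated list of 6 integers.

27, 37, 49, 63, 69, 75

i=0: 27 = 5^2 + 2 (b=5); 5→6: 6^2 + 2 = 38; 38−1 = 37
i=1: 37 = 6^2 + 1 (b=6); 6→7: 7^2 + 1 = 50; 50−1 = 49
i=2: 49 = 7^2 (b=7); 7→8: 8^2 = 64; 64−1 = 63
i=3: 63 = 7·8 + 7 (b=8); 8→9: 7·9 + 7 = 70; 70−1 = 69
i=4: 69 = 7·9 + 6 (b=9); 9→10: 7·10 + 6 = 76; 76−1 = 75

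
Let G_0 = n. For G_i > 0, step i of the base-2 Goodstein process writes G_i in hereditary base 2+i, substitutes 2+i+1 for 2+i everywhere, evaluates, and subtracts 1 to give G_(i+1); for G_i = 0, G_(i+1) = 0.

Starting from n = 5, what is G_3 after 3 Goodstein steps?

i=0: 5 = 2^2 + 1 (b=2); 2→3: 3^3 + 1 = 28; 28−1 = 27
i=1: 27 = 3^3 (b=3); 3→4: 4^4 = 256; 256−1 = 255
i=2: 255 = 3·4^3 + 3·4^2 + 3·4 + 3 (b=4); 4→5: 3·5^3 + 3·5^2 + 3·5 + 3 = 468; 468−1 = 467
i=3: 467 = 3·5^3 + 3·5^2 + 3·5 + 2 (b=5); 5→6: 3·6^3 + 3·6^2 + 3·6 + 2 = 776; 776−1 = 775

467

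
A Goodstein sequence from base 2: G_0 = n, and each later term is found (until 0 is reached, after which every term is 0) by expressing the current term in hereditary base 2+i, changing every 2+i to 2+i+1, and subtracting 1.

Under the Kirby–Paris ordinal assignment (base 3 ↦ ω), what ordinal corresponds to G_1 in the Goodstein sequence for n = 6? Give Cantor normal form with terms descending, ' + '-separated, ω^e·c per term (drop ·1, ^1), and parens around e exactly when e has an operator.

ω^ω + 2

step 0: 6 = 2^2 + 2; sub 3 for 2: 3^3 + 3; = 30; G_1 = 30−1 = 29
step 1: 29 = 3^3 + 2; sub 4 for 3: 4^4 + 2; = 258; G_2 = 258−1 = 257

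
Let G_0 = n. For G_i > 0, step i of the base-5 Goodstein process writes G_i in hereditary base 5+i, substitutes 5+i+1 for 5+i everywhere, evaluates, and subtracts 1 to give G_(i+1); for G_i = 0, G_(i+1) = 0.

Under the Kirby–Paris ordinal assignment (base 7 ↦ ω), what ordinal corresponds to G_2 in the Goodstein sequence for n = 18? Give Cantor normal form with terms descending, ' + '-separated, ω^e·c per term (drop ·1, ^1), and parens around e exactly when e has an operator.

ω·3 + 1

G_0=18  [base 5] 3·5 + 3  →[5↦6]→  3·6 + 3 = 21  −1 ⇒ G_1=20
G_1=20  [base 6] 3·6 + 2  →[6↦7]→  3·7 + 2 = 23  −1 ⇒ G_2=22
G_2=22  [base 7] 3·7 + 1  →[7↦8]→  3·8 + 1 = 25  −1 ⇒ G_3=24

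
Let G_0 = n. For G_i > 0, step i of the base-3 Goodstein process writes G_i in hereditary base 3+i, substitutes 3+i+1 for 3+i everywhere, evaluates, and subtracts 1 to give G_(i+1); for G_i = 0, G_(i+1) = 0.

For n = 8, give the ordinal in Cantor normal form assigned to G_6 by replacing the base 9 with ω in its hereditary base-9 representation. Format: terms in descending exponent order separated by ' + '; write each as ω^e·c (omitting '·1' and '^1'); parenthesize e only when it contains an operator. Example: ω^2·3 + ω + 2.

(0) 8|_3 = 2·3 + 2 ↦ 2·4 + 2|_4 = 10 ⇒ 9
(1) 9|_4 = 2·4 + 1 ↦ 2·5 + 1|_5 = 11 ⇒ 10
(2) 10|_5 = 2·5 ↦ 2·6|_6 = 12 ⇒ 11
(3) 11|_6 = 6 + 5 ↦ 7 + 5|_7 = 12 ⇒ 11
(4) 11|_7 = 7 + 4 ↦ 8 + 4|_8 = 12 ⇒ 11
(5) 11|_8 = 8 + 3 ↦ 9 + 3|_9 = 12 ⇒ 11
(6) 11|_9 = 9 + 2 ↦ 10 + 2|_10 = 12 ⇒ 11

ω + 2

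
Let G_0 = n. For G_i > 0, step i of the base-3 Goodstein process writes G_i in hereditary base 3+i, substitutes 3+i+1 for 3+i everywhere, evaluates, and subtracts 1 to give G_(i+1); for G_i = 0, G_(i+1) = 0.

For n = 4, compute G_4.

G_0 = 4. HB_3(4) = 3 + 1. Bump = 5. G_1 = 4.
G_1 = 4. HB_4(4) = 4. Bump = 5. G_2 = 4.
G_2 = 4. HB_5(4) = 4. Bump = 4. G_3 = 3.
G_3 = 3. HB_6(3) = 3. Bump = 3. G_4 = 2.
G_4 = 2. HB_7(2) = 2. Bump = 2. G_5 = 1.

2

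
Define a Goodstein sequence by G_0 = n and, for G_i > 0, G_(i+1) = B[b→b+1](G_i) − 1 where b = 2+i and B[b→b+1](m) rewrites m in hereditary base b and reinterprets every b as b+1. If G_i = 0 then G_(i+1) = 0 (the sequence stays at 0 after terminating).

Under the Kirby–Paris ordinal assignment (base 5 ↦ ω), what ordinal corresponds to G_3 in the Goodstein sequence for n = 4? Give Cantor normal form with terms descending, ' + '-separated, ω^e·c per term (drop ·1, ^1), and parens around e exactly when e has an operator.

ω^2·2 + ω·2

4 —HB2→ 2^2 —bump→ 3^3 = 27 —(−1)→ 26
26 —HB3→ 2·3^2 + 2·3 + 2 —bump→ 2·4^2 + 2·4 + 2 = 42 —(−1)→ 41
41 —HB4→ 2·4^2 + 2·4 + 1 —bump→ 2·5^2 + 2·5 + 1 = 61 —(−1)→ 60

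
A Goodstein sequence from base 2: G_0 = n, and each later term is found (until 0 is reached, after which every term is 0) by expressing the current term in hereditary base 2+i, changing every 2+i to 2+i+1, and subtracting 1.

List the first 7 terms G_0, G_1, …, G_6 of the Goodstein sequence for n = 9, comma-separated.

(0) 9|_2 = 2^(2 + 1) + 1 ↦ 3^(3 + 1) + 1|_3 = 82 ⇒ 81
(1) 81|_3 = 3^(3 + 1) ↦ 4^(4 + 1)|_4 = 1024 ⇒ 1023
(2) 1023|_4 = 3·4^4 + 3·4^3 + 3·4^2 + 3·4 + 3 ↦ 3·5^5 + 3·5^3 + 3·5^2 + 3·5 + 3|_5 = 9843 ⇒ 9842
(3) 9842|_5 = 3·5^5 + 3·5^3 + 3·5^2 + 3·5 + 2 ↦ 3·6^6 + 3·6^3 + 3·6^2 + 3·6 + 2|_6 = 140744 ⇒ 140743
(4) 140743|_6 = 3·6^6 + 3·6^3 + 3·6^2 + 3·6 + 1 ↦ 3·7^7 + 3·7^3 + 3·7^2 + 3·7 + 1|_7 = 2471827 ⇒ 2471826
(5) 2471826|_7 = 3·7^7 + 3·7^3 + 3·7^2 + 3·7 ↦ 3·8^8 + 3·8^3 + 3·8^2 + 3·8|_8 = 50333400 ⇒ 50333399

9, 81, 1023, 9842, 140743, 2471826, 50333399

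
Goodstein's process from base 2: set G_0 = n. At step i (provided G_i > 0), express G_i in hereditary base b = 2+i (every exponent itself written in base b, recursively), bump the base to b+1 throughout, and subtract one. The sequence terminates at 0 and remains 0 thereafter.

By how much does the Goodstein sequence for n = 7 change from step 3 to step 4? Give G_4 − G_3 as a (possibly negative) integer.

43530

G_0 = 7. HB_2(7) = 2^2 + 2 + 1. Bump = 31. G_1 = 30.
G_1 = 30. HB_3(30) = 3^3 + 3. Bump = 260. G_2 = 259.
G_2 = 259. HB_4(259) = 4^4 + 3. Bump = 3128. G_3 = 3127.
G_3 = 3127. HB_5(3127) = 5^5 + 2. Bump = 46658. G_4 = 46657.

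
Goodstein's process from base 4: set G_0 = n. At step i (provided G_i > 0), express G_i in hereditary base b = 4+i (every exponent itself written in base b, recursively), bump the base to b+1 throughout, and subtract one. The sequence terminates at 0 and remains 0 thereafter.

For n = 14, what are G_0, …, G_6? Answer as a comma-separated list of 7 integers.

14, 16, 18, 20, 21, 22, 23

G_0 = 14. HB_4(14) = 3·4 + 2. Bump = 17. G_1 = 16.
G_1 = 16. HB_5(16) = 3·5 + 1. Bump = 19. G_2 = 18.
G_2 = 18. HB_6(18) = 3·6. Bump = 21. G_3 = 20.
G_3 = 20. HB_7(20) = 2·7 + 6. Bump = 22. G_4 = 21.
G_4 = 21. HB_8(21) = 2·8 + 5. Bump = 23. G_5 = 22.
G_5 = 22. HB_9(22) = 2·9 + 4. Bump = 24. G_6 = 23.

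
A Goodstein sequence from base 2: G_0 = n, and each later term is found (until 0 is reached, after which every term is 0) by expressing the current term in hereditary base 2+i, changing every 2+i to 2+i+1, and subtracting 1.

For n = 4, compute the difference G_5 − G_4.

(0) 4|_2 = 2^2 ↦ 3^3|_3 = 27 ⇒ 26
(1) 26|_3 = 2·3^2 + 2·3 + 2 ↦ 2·4^2 + 2·4 + 2|_4 = 42 ⇒ 41
(2) 41|_4 = 2·4^2 + 2·4 + 1 ↦ 2·5^2 + 2·5 + 1|_5 = 61 ⇒ 60
(3) 60|_5 = 2·5^2 + 2·5 ↦ 2·6^2 + 2·6|_6 = 84 ⇒ 83
(4) 83|_6 = 2·6^2 + 6 + 5 ↦ 2·7^2 + 7 + 5|_7 = 110 ⇒ 109

26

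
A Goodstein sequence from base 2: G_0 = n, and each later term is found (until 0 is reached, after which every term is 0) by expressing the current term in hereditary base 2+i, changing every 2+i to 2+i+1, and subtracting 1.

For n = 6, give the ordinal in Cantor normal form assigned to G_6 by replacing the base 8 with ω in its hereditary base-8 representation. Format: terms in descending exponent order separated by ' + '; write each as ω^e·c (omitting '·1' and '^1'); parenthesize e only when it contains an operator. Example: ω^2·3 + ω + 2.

i=0: 6 = 2^2 + 2 (b=2); 2→3: 3^3 + 3 = 30; 30−1 = 29
i=1: 29 = 3^3 + 2 (b=3); 3→4: 4^4 + 2 = 258; 258−1 = 257
i=2: 257 = 4^4 + 1 (b=4); 4→5: 5^5 + 1 = 3126; 3126−1 = 3125
i=3: 3125 = 5^5 (b=5); 5→6: 6^6 = 46656; 46656−1 = 46655
i=4: 46655 = 5·6^5 + 5·6^4 + 5·6^3 + 5·6^2 + 5·6 + 5 (b=6); 6→7: 5·7^5 + 5·7^4 + 5·7^3 + 5·7^2 + 5·7 + 5 = 98040; 98040−1 = 98039
i=5: 98039 = 5·7^5 + 5·7^4 + 5·7^3 + 5·7^2 + 5·7 + 4 (b=7); 7→8: 5·8^5 + 5·8^4 + 5·8^3 + 5·8^2 + 5·8 + 4 = 187244; 187244−1 = 187243
i=6: 187243 = 5·8^5 + 5·8^4 + 5·8^3 + 5·8^2 + 5·8 + 3 (b=8); 8→9: 5·9^5 + 5·9^4 + 5·9^3 + 5·9^2 + 5·9 + 3 = 332148; 332148−1 = 332147

ω^5·5 + ω^4·5 + ω^3·5 + ω^2·5 + ω·5 + 3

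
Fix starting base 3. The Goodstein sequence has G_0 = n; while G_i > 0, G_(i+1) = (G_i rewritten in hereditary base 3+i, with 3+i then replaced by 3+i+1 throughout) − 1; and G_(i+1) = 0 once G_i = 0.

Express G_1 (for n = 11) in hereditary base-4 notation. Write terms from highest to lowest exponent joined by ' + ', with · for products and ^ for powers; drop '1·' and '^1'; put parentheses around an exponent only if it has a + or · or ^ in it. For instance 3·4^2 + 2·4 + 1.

4^2 + 1

base 3: 11 = 3^2 + 2; at 4: 4^2 + 2 = 18; next = 17
base 4: 17 = 4^2 + 1; at 5: 5^2 + 1 = 26; next = 25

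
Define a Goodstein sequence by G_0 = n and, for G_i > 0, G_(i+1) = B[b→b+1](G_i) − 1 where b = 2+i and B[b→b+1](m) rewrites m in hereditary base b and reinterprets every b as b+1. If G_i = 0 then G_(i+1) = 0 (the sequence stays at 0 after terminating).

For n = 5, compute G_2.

i=0: 5 = 2^2 + 1 (b=2); 2→3: 3^3 + 1 = 28; 28−1 = 27
i=1: 27 = 3^3 (b=3); 3→4: 4^4 = 256; 256−1 = 255
i=2: 255 = 3·4^3 + 3·4^2 + 3·4 + 3 (b=4); 4→5: 3·5^3 + 3·5^2 + 3·5 + 3 = 468; 468−1 = 467

255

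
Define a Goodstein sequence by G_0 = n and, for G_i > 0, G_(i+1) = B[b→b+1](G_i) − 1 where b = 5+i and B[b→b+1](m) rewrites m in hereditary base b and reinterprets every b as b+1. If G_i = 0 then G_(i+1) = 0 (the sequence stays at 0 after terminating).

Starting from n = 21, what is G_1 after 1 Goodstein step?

G_0=21  [base 5] 4·5 + 1  →[5↦6]→  4·6 + 1 = 25  −1 ⇒ G_1=24
G_1=24  [base 6] 4·6  →[6↦7]→  4·7 = 28  −1 ⇒ G_2=27

24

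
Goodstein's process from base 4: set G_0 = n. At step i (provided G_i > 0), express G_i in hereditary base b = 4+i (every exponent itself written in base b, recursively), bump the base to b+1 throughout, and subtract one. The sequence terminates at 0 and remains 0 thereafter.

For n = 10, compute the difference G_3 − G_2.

i=0: 10 = 2·4 + 2 (b=4); 4→5: 2·5 + 2 = 12; 12−1 = 11
i=1: 11 = 2·5 + 1 (b=5); 5→6: 2·6 + 1 = 13; 13−1 = 12
i=2: 12 = 2·6 (b=6); 6→7: 2·7 = 14; 14−1 = 13

1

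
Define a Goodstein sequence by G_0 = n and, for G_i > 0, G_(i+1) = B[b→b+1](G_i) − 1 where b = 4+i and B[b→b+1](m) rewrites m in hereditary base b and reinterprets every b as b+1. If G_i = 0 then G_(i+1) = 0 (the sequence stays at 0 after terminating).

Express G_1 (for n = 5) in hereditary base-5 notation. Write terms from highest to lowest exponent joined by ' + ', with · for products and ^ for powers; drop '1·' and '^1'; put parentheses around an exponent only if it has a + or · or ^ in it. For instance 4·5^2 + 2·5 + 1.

(0) 5|_4 = 4 + 1 ↦ 5 + 1|_5 = 6 ⇒ 5
(1) 5|_5 = 5 ↦ 6|_6 = 6 ⇒ 5

5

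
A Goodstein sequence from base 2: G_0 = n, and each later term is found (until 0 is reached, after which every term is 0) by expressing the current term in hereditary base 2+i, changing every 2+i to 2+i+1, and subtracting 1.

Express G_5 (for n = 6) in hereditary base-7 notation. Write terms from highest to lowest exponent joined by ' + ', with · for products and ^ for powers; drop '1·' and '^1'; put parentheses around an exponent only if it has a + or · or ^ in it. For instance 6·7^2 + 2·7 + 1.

[0] 6 ≡ 2^2 + 2 (base 2). Lift 3: 30. −1: 29.
[1] 29 ≡ 3^3 + 2 (base 3). Lift 4: 258. −1: 257.
[2] 257 ≡ 4^4 + 1 (base 4). Lift 5: 3126. −1: 3125.
[3] 3125 ≡ 5^5 (base 5). Lift 6: 46656. −1: 46655.
[4] 46655 ≡ 5·6^5 + 5·6^4 + 5·6^3 + 5·6^2 + 5·6 + 5 (base 6). Lift 7: 98040. −1: 98039.
[5] 98039 ≡ 5·7^5 + 5·7^4 + 5·7^3 + 5·7^2 + 5·7 + 4 (base 7). Lift 8: 187244. −1: 187243.

5·7^5 + 5·7^4 + 5·7^3 + 5·7^2 + 5·7 + 4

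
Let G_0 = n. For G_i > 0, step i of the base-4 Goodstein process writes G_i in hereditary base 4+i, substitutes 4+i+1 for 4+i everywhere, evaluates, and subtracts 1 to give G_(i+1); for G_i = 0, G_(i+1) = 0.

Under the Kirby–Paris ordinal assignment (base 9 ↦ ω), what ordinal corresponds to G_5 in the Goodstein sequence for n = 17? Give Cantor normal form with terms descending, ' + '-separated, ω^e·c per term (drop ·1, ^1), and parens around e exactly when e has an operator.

base 4: 17 = 4^2 + 1; at 5: 5^2 + 1 = 26; next = 25
base 5: 25 = 5^2; at 6: 6^2 = 36; next = 35
base 6: 35 = 5·6 + 5; at 7: 5·7 + 5 = 40; next = 39
base 7: 39 = 5·7 + 4; at 8: 5·8 + 4 = 44; next = 43
base 8: 43 = 5·8 + 3; at 9: 5·9 + 3 = 48; next = 47
base 9: 47 = 5·9 + 2; at 10: 5·10 + 2 = 52; next = 51

ω·5 + 2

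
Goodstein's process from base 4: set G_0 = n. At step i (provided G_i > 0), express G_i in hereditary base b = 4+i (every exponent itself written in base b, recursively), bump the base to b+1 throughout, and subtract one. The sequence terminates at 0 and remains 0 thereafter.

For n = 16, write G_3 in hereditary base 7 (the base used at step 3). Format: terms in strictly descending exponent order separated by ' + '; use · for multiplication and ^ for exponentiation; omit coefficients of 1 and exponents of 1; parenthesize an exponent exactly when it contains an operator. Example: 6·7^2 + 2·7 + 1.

4·7 + 2

G_0=16  [base 4] 4^2  →[4↦5]→  5^2 = 25  −1 ⇒ G_1=24
G_1=24  [base 5] 4·5 + 4  →[5↦6]→  4·6 + 4 = 28  −1 ⇒ G_2=27
G_2=27  [base 6] 4·6 + 3  →[6↦7]→  4·7 + 3 = 31  −1 ⇒ G_3=30
G_3=30  [base 7] 4·7 + 2  →[7↦8]→  4·8 + 2 = 34  −1 ⇒ G_4=33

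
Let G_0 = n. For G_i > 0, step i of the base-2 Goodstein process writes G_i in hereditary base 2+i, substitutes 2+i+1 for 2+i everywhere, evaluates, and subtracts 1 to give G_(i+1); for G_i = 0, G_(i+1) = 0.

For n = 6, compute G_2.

257

G_0=6  [base 2] 2^2 + 2  →[2↦3]→  3^3 + 3 = 30  −1 ⇒ G_1=29
G_1=29  [base 3] 3^3 + 2  →[3↦4]→  4^4 + 2 = 258  −1 ⇒ G_2=257
G_2=257  [base 4] 4^4 + 1  →[4↦5]→  5^5 + 1 = 3126  −1 ⇒ G_3=3125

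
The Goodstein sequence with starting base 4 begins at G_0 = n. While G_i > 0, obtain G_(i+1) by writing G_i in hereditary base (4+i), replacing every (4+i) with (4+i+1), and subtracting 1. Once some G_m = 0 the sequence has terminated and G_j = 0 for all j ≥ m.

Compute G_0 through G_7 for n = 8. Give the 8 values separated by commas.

G_0=8  [base 4] 2·4  →[4↦5]→  2·5 = 10  −1 ⇒ G_1=9
G_1=9  [base 5] 5 + 4  →[5↦6]→  6 + 4 = 10  −1 ⇒ G_2=9
G_2=9  [base 6] 6 + 3  →[6↦7]→  7 + 3 = 10  −1 ⇒ G_3=9
G_3=9  [base 7] 7 + 2  →[7↦8]→  8 + 2 = 10  −1 ⇒ G_4=9
G_4=9  [base 8] 8 + 1  →[8↦9]→  9 + 1 = 10  −1 ⇒ G_5=9
G_5=9  [base 9] 9  →[9↦10]→  10 = 10  −1 ⇒ G_6=9
G_6=9  [base 10] 9  →[10↦11]→  9 = 9  −1 ⇒ G_7=8

8, 9, 9, 9, 9, 9, 9, 8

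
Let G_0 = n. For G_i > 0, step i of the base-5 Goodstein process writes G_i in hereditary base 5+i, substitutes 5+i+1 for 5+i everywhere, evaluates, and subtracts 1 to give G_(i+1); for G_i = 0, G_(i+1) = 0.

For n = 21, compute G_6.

35

[0] 21 ≡ 4·5 + 1 (base 5). Lift 6: 25. −1: 24.
[1] 24 ≡ 4·6 (base 6). Lift 7: 28. −1: 27.
[2] 27 ≡ 3·7 + 6 (base 7). Lift 8: 30. −1: 29.
[3] 29 ≡ 3·8 + 5 (base 8). Lift 9: 32. −1: 31.
[4] 31 ≡ 3·9 + 4 (base 9). Lift 10: 34. −1: 33.
[5] 33 ≡ 3·10 + 3 (base 10). Lift 11: 36. −1: 35.
[6] 35 ≡ 3·11 + 2 (base 11). Lift 12: 38. −1: 37.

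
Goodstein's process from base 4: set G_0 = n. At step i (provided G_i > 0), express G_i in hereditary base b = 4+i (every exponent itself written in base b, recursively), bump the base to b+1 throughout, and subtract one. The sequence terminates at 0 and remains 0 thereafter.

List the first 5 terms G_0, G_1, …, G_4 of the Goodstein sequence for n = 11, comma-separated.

i=0: 11 = 2·4 + 3 (b=4); 4→5: 2·5 + 3 = 13; 13−1 = 12
i=1: 12 = 2·5 + 2 (b=5); 5→6: 2·6 + 2 = 14; 14−1 = 13
i=2: 13 = 2·6 + 1 (b=6); 6→7: 2·7 + 1 = 15; 15−1 = 14
i=3: 14 = 2·7 (b=7); 7→8: 2·8 = 16; 16−1 = 15

11, 12, 13, 14, 15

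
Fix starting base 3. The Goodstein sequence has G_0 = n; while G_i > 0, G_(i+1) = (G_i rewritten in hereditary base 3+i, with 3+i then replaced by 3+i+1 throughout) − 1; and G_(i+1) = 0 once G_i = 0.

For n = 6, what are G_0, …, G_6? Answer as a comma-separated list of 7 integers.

6, 7, 7, 7, 7, 7, 6

i=0: 6 = 2·3 (b=3); 3→4: 2·4 = 8; 8−1 = 7
i=1: 7 = 4 + 3 (b=4); 4→5: 5 + 3 = 8; 8−1 = 7
i=2: 7 = 5 + 2 (b=5); 5→6: 6 + 2 = 8; 8−1 = 7
i=3: 7 = 6 + 1 (b=6); 6→7: 7 + 1 = 8; 8−1 = 7
i=4: 7 = 7 (b=7); 7→8: 8 = 8; 8−1 = 7
i=5: 7 = 7 (b=8); 8→9: 7 = 7; 7−1 = 6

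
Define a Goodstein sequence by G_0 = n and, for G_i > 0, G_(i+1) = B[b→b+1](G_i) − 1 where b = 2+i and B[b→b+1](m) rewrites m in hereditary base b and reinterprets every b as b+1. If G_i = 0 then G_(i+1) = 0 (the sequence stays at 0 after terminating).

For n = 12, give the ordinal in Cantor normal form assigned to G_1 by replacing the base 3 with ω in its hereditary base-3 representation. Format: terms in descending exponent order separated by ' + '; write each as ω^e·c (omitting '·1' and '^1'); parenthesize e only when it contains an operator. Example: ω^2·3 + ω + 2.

G_0 = 12. HB_2(12) = 2^(2 + 1) + 2^2. Bump = 108. G_1 = 107.
G_1 = 107. HB_3(107) = 3^(3 + 1) + 2·3^2 + 2·3 + 2. Bump = 1066. G_2 = 1065.

ω^(ω + 1) + ω^2·2 + ω·2 + 2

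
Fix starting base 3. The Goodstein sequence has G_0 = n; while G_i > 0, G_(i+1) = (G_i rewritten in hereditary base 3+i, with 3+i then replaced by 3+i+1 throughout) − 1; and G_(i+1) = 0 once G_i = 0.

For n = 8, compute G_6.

step 0: 8 = 2·3 + 2; sub 4 for 3: 2·4 + 2; = 10; G_1 = 10−1 = 9
step 1: 9 = 2·4 + 1; sub 5 for 4: 2·5 + 1; = 11; G_2 = 11−1 = 10
step 2: 10 = 2·5; sub 6 for 5: 2·6; = 12; G_3 = 12−1 = 11
step 3: 11 = 6 + 5; sub 7 for 6: 7 + 5; = 12; G_4 = 12−1 = 11
step 4: 11 = 7 + 4; sub 8 for 7: 8 + 4; = 12; G_5 = 12−1 = 11
step 5: 11 = 8 + 3; sub 9 for 8: 9 + 3; = 12; G_6 = 12−1 = 11

11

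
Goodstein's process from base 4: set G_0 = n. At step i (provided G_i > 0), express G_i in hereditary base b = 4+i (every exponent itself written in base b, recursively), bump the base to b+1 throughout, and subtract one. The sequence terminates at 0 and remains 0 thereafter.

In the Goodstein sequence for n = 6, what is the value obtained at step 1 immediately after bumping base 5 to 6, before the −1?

step 0: 6 = 4 + 2; sub 5 for 4: 5 + 2; = 7; G_1 = 7−1 = 6
step 1: 6 = 5 + 1; sub 6 for 5: 6 + 1; = 7; G_2 = 7−1 = 6

7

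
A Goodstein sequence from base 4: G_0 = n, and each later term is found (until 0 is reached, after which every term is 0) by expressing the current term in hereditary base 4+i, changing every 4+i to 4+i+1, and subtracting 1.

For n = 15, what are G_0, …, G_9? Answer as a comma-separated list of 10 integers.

15, 17, 19, 21, 23, 24, 25, 26, 27, 28

G_0=15  [base 4] 3·4 + 3  →[4↦5]→  3·5 + 3 = 18  −1 ⇒ G_1=17
G_1=17  [base 5] 3·5 + 2  →[5↦6]→  3·6 + 2 = 20  −1 ⇒ G_2=19
G_2=19  [base 6] 3·6 + 1  →[6↦7]→  3·7 + 1 = 22  −1 ⇒ G_3=21
G_3=21  [base 7] 3·7  →[7↦8]→  3·8 = 24  −1 ⇒ G_4=23
G_4=23  [base 8] 2·8 + 7  →[8↦9]→  2·9 + 7 = 25  −1 ⇒ G_5=24
G_5=24  [base 9] 2·9 + 6  →[9↦10]→  2·10 + 6 = 26  −1 ⇒ G_6=25
G_6=25  [base 10] 2·10 + 5  →[10↦11]→  2·11 + 5 = 27  −1 ⇒ G_7=26
G_7=26  [base 11] 2·11 + 4  →[11↦12]→  2·12 + 4 = 28  −1 ⇒ G_8=27
G_8=27  [base 12] 2·12 + 3  →[12↦13]→  2·13 + 3 = 29  −1 ⇒ G_9=28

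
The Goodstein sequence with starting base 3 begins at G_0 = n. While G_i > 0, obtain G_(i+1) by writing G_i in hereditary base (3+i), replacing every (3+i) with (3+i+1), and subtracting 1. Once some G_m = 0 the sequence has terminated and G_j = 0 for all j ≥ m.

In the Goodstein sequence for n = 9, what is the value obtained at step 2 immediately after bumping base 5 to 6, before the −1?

[0] 9 ≡ 3^2 (base 3). Lift 4: 16. −1: 15.
[1] 15 ≡ 3·4 + 3 (base 4). Lift 5: 18. −1: 17.
[2] 17 ≡ 3·5 + 2 (base 5). Lift 6: 20. −1: 19.

20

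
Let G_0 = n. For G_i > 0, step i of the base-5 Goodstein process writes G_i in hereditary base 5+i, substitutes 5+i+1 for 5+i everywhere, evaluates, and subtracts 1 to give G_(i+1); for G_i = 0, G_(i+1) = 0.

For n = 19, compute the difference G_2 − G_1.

2

base 5: 19 = 3·5 + 4; at 6: 3·6 + 4 = 22; next = 21
base 6: 21 = 3·6 + 3; at 7: 3·7 + 3 = 24; next = 23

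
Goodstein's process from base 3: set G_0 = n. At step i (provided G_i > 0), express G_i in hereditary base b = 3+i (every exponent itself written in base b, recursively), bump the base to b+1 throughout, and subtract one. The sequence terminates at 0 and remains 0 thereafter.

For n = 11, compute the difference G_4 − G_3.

base 3: 11 = 3^2 + 2; at 4: 4^2 + 2 = 18; next = 17
base 4: 17 = 4^2 + 1; at 5: 5^2 + 1 = 26; next = 25
base 5: 25 = 5^2; at 6: 6^2 = 36; next = 35
base 6: 35 = 5·6 + 5; at 7: 5·7 + 5 = 40; next = 39

4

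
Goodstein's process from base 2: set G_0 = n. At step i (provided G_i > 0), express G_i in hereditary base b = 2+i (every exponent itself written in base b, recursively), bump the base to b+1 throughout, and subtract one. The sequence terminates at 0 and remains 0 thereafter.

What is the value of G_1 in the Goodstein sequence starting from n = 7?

G_0 = 7. HB_2(7) = 2^2 + 2 + 1. Bump = 31. G_1 = 30.
G_1 = 30. HB_3(30) = 3^3 + 3. Bump = 260. G_2 = 259.

30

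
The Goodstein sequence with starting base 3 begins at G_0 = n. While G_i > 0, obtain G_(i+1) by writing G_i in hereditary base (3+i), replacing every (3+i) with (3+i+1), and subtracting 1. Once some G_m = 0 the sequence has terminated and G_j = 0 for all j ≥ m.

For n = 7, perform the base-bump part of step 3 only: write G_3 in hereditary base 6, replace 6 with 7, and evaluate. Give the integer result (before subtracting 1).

10

G_0=7  [base 3] 2·3 + 1  →[3↦4]→  2·4 + 1 = 9  −1 ⇒ G_1=8
G_1=8  [base 4] 2·4  →[4↦5]→  2·5 = 10  −1 ⇒ G_2=9
G_2=9  [base 5] 5 + 4  →[5↦6]→  6 + 4 = 10  −1 ⇒ G_3=9
G_3=9  [base 6] 6 + 3  →[6↦7]→  7 + 3 = 10  −1 ⇒ G_4=9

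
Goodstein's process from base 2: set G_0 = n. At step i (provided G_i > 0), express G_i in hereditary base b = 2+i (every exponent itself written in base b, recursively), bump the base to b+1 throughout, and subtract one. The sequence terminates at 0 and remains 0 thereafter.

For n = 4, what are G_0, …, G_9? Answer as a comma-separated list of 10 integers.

(0) 4|_2 = 2^2 ↦ 3^3|_3 = 27 ⇒ 26
(1) 26|_3 = 2·3^2 + 2·3 + 2 ↦ 2·4^2 + 2·4 + 2|_4 = 42 ⇒ 41
(2) 41|_4 = 2·4^2 + 2·4 + 1 ↦ 2·5^2 + 2·5 + 1|_5 = 61 ⇒ 60
(3) 60|_5 = 2·5^2 + 2·5 ↦ 2·6^2 + 2·6|_6 = 84 ⇒ 83
(4) 83|_6 = 2·6^2 + 6 + 5 ↦ 2·7^2 + 7 + 5|_7 = 110 ⇒ 109
(5) 109|_7 = 2·7^2 + 7 + 4 ↦ 2·8^2 + 8 + 4|_8 = 140 ⇒ 139
(6) 139|_8 = 2·8^2 + 8 + 3 ↦ 2·9^2 + 9 + 3|_9 = 174 ⇒ 173
(7) 173|_9 = 2·9^2 + 9 + 2 ↦ 2·10^2 + 10 + 2|_10 = 212 ⇒ 211
(8) 211|_10 = 2·10^2 + 10 + 1 ↦ 2·11^2 + 11 + 1|_11 = 254 ⇒ 253

4, 26, 41, 60, 83, 109, 139, 173, 211, 253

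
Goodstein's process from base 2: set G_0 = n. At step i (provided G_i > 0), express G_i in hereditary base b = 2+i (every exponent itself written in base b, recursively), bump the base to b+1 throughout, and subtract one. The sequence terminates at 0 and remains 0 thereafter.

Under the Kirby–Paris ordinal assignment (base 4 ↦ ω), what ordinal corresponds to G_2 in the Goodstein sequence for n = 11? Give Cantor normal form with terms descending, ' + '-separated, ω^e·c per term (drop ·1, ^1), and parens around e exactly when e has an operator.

G_0=11  [base 2] 2^(2 + 1) + 2 + 1  →[2↦3]→  3^(3 + 1) + 3 + 1 = 85  −1 ⇒ G_1=84
G_1=84  [base 3] 3^(3 + 1) + 3  →[3↦4]→  4^(4 + 1) + 4 = 1028  −1 ⇒ G_2=1027
G_2=1027  [base 4] 4^(4 + 1) + 3  →[4↦5]→  5^(5 + 1) + 3 = 15628  −1 ⇒ G_3=15627

ω^(ω + 1) + 3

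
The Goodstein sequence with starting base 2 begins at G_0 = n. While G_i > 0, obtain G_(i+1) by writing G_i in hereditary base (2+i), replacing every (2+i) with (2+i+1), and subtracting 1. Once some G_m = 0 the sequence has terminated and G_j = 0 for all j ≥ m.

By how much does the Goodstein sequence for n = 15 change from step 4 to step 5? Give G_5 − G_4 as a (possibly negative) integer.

6261751

G_0=15  [base 2] 2^(2 + 1) + 2^2 + 2 + 1  →[2↦3]→  3^(3 + 1) + 3^3 + 3 + 1 = 112  −1 ⇒ G_1=111
G_1=111  [base 3] 3^(3 + 1) + 3^3 + 3  →[3↦4]→  4^(4 + 1) + 4^4 + 4 = 1284  −1 ⇒ G_2=1283
G_2=1283  [base 4] 4^(4 + 1) + 4^4 + 3  →[4↦5]→  5^(5 + 1) + 5^5 + 3 = 18753  −1 ⇒ G_3=18752
G_3=18752  [base 5] 5^(5 + 1) + 5^5 + 2  →[5↦6]→  6^(6 + 1) + 6^6 + 2 = 326594  −1 ⇒ G_4=326593
G_4=326593  [base 6] 6^(6 + 1) + 6^6 + 1  →[6↦7]→  7^(7 + 1) + 7^7 + 1 = 6588345  −1 ⇒ G_5=6588344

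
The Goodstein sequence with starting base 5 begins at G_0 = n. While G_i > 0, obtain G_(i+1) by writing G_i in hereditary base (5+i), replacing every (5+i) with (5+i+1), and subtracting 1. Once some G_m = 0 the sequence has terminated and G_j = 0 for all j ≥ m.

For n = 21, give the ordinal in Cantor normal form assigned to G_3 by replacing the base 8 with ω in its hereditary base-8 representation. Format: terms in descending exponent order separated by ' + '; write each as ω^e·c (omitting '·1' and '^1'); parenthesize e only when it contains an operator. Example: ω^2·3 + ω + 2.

step 0: 21 = 4·5 + 1; sub 6 for 5: 4·6 + 1; = 25; G_1 = 25−1 = 24
step 1: 24 = 4·6; sub 7 for 6: 4·7; = 28; G_2 = 28−1 = 27
step 2: 27 = 3·7 + 6; sub 8 for 7: 3·8 + 6; = 30; G_3 = 30−1 = 29
step 3: 29 = 3·8 + 5; sub 9 for 8: 3·9 + 5; = 32; G_4 = 32−1 = 31

ω·3 + 5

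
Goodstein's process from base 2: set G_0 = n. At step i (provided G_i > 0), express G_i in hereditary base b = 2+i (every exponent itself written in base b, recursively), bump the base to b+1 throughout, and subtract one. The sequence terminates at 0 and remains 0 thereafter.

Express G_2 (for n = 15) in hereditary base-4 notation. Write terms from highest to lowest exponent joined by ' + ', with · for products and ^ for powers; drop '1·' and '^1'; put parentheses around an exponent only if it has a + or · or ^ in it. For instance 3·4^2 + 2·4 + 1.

[0] 15 ≡ 2^(2 + 1) + 2^2 + 2 + 1 (base 2). Lift 3: 112. −1: 111.
[1] 111 ≡ 3^(3 + 1) + 3^3 + 3 (base 3). Lift 4: 1284. −1: 1283.
[2] 1283 ≡ 4^(4 + 1) + 4^4 + 3 (base 4). Lift 5: 18753. −1: 18752.

4^(4 + 1) + 4^4 + 3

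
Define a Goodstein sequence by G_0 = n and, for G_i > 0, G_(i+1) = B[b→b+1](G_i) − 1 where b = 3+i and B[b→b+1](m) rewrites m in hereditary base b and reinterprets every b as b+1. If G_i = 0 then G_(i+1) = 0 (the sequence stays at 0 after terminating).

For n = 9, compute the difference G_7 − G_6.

1

base 3: 9 = 3^2; at 4: 4^2 = 16; next = 15
base 4: 15 = 3·4 + 3; at 5: 3·5 + 3 = 18; next = 17
base 5: 17 = 3·5 + 2; at 6: 3·6 + 2 = 20; next = 19
base 6: 19 = 3·6 + 1; at 7: 3·7 + 1 = 22; next = 21
base 7: 21 = 3·7; at 8: 3·8 = 24; next = 23
base 8: 23 = 2·8 + 7; at 9: 2·9 + 7 = 25; next = 24
base 9: 24 = 2·9 + 6; at 10: 2·10 + 6 = 26; next = 25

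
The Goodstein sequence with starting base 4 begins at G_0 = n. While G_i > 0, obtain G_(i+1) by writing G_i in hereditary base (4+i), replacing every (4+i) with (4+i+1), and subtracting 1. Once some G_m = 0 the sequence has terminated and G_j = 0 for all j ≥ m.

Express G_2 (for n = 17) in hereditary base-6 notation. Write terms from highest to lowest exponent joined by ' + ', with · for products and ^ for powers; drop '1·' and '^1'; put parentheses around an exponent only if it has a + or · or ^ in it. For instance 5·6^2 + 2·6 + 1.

(0) 17|_4 = 4^2 + 1 ↦ 5^2 + 1|_5 = 26 ⇒ 25
(1) 25|_5 = 5^2 ↦ 6^2|_6 = 36 ⇒ 35
(2) 35|_6 = 5·6 + 5 ↦ 5·7 + 5|_7 = 40 ⇒ 39

5·6 + 5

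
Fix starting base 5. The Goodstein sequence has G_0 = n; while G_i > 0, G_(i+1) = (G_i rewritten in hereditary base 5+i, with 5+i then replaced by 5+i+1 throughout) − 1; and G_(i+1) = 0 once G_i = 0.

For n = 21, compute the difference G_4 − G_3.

2

i=0: 21 = 4·5 + 1 (b=5); 5→6: 4·6 + 1 = 25; 25−1 = 24
i=1: 24 = 4·6 (b=6); 6→7: 4·7 = 28; 28−1 = 27
i=2: 27 = 3·7 + 6 (b=7); 7→8: 3·8 + 6 = 30; 30−1 = 29
i=3: 29 = 3·8 + 5 (b=8); 8→9: 3·9 + 5 = 32; 32−1 = 31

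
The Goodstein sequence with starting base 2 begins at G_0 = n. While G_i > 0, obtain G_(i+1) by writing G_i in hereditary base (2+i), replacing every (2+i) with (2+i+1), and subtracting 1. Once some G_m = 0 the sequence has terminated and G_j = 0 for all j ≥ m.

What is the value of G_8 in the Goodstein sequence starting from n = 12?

12 —HB2→ 2^(2 + 1) + 2^2 —bump→ 3^(3 + 1) + 3^3 = 108 —(−1)→ 107
107 —HB3→ 3^(3 + 1) + 2·3^2 + 2·3 + 2 —bump→ 4^(4 + 1) + 2·4^2 + 2·4 + 2 = 1066 —(−1)→ 1065
1065 —HB4→ 4^(4 + 1) + 2·4^2 + 2·4 + 1 —bump→ 5^(5 + 1) + 2·5^2 + 2·5 + 1 = 15686 —(−1)→ 15685
15685 —HB5→ 5^(5 + 1) + 2·5^2 + 2·5 —bump→ 6^(6 + 1) + 2·6^2 + 2·6 = 280020 —(−1)→ 280019
280019 —HB6→ 6^(6 + 1) + 2·6^2 + 6 + 5 —bump→ 7^(7 + 1) + 2·7^2 + 7 + 5 = 5764911 —(−1)→ 5764910
5764910 —HB7→ 7^(7 + 1) + 2·7^2 + 7 + 4 —bump→ 8^(8 + 1) + 2·8^2 + 8 + 4 = 134217868 —(−1)→ 134217867
134217867 —HB8→ 8^(8 + 1) + 2·8^2 + 8 + 3 —bump→ 9^(9 + 1) + 2·9^2 + 9 + 3 = 3486784575 —(−1)→ 3486784574
3486784574 —HB9→ 9^(9 + 1) + 2·9^2 + 9 + 2 —bump→ 10^(10 + 1) + 2·10^2 + 10 + 2 = 100000000212 —(−1)→ 100000000211
100000000211 —HB10→ 10^(10 + 1) + 2·10^2 + 10 + 1 —bump→ 11^(11 + 1) + 2·11^2 + 11 + 1 = 3138428376975 —(−1)→ 3138428376974

100000000211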